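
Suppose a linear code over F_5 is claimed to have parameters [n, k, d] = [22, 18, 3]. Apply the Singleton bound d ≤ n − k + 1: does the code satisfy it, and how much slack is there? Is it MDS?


Singleton RHS = n − k + 1 = 5, slack = 2, bound satisfied, not MDS.

Singleton bound: d ≤ n − k + 1.
Here n = 22, k = 18, so n − k + 1 = 5.
Given d = 3, check d ≤ 5: YES.
Slack = (n − k + 1) − d = 2.
The code is NOT MDS (slack = 2 > 0).
Description: the claimed parameters are [22, 18, 3]_5; such a code would be non-MDS.


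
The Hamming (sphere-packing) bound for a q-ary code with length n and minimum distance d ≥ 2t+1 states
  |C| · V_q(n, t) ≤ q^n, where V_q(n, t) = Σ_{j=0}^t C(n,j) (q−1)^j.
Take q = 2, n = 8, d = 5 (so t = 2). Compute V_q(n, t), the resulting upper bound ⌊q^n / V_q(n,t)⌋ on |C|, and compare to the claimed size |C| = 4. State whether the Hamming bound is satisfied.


V_q(n, t) = 37, q^n = 256, Hamming bound = 6, |C| = 4 ≤ bound (satisfied).

Step 1: Compute V_q(n, t) = Σ_{j=0}^2 C(n, j) (q−1)^j.
  j = 0: C(8,0)·(1)^0 = 1·1 = 1.
  j = 1: C(8,1)·(1)^1 = 8·1 = 8.
  j = 2: C(8,2)·(1)^2 = 28·1 = 28.
  V_q(n, t) = 1 + 8 + 28 = 37.
Step 2: q^n = 2^8 = 256.
Step 3: Hamming bound ⌊q^n / V_q(n,t)⌋ = ⌊256/37⌋ = 6.
Step 4: Compare |C| = 4 to 6: satisfied.
The claimed |C| lies below the Hamming bound.


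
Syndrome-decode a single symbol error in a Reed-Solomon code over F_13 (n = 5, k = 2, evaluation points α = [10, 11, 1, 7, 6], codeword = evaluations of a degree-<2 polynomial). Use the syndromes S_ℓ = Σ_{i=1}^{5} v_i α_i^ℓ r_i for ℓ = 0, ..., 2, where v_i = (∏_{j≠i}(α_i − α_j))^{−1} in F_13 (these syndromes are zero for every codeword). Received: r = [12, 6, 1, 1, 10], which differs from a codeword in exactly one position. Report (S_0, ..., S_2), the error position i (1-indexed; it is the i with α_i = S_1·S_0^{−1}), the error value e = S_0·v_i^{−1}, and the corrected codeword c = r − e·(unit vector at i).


S = (7, 10, 5), error at position 4, error magnitude e = 10, c = [12, 6, 1, 4, 10].

Step 1: column multipliers v_i = (∏_{j≠i}(α_i − α_j))^{−1} mod 13.
  i = 1 (α = 10): (10−11)(10−1)(10−7)(10−6) = (−1)·9·3·4 = −108 ≡ 9, so v_1 = 9^{−1} = 3 (mod 13).
  i = 2 (α = 11): (11−10)(11−1)(11−7)(11−6) = 1·10·4·5 = 200 ≡ 5, so v_2 = 5^{−1} = 8 (mod 13).
  i = 3 (α = 1): (1−10)(1−11)(1−7)(1−6) = (−9)·(−10)·(−6)·(−5) = 2700 ≡ 9, so v_3 = 9^{−1} = 3 (mod 13).
  i = 4 (α = 7): (7−10)(7−11)(7−1)(7−6) = (−3)·(−4)·6·1 = 72 ≡ 7, so v_4 = 7^{−1} = 2 (mod 13).
  i = 5 (α = 6): (6−10)(6−11)(6−1)(6−7) = (−4)·(−5)·5·(−1) = −100 ≡ 4, so v_5 = 4^{−1} = 10 (mod 13).
  v = [3, 8, 3, 2, 10].
Step 2: syndromes of r = [12, 6, 1, 1, 10] (all sums mod 13).
  S_0 = Σ v_i r_i = 3·12 + 8·6 + 3·1 + 2·1 + 10·10 = 189 ≡ 7.
  S_1 = Σ v_i α_i r_i = 3·10·12 + 8·11·6 + 3·1·1 + 2·7·1 + 10·6·10 = 1505 ≡ 10.
  α_i^2 mod 13 = [9, 4, 1, 10, 10].
  S_2 = Σ v_i α_i^2 r_i = 3·9·12 + 8·4·6 + 3·1·1 + 2·10·1 + 10·10·10 = 1539 ≡ 5.
  S = (7, 10, 5) ≠ 0, so r is not a codeword (an error is present).
Step 3: locate the error. For a single error e at position i, S_ℓ = v_i·e·α_i^ℓ, so α_err = S_1/S_0.
  S_0^{−1} = 7^{−1} = 2 (mod 13), so α_err = 10·2 = 20 ≡ 7 = α_4. Error position i = 4.
  Consistency check: S_2/S_1 = 5·4 = 20 ≡ 7 = α_err ✓ (single-error assumption holds).
Step 4: error magnitude e = S_0/v_4 = S_0·∏_{j≠4}(α_4 − α_j) = 7·7 = 49 ≡ 10 (mod 13).
Step 5: correct position 4: c_4 = r_4 − e = 1 − 10 ≡ 4 (mod 13). Hence c = [12, 6, 1, 4, 10].
  Check: interpolating c through the α_i gives m(x) = 7 + 7·x (degree < 2) with m(α_i) = c_i for every i, so c is indeed a codeword.


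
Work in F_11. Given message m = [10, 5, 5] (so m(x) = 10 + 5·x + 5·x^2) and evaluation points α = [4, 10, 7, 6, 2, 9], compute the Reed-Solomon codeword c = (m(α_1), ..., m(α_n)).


c = [0, 10, 4, 0, 7, 9]

Message polynomial: m(x) = 10 + 5·x + 5·x^2 (mod 11).
For each evaluation point α_i, compute m(α_i) mod 11:
  α_1 = 4: Horner steps 5 → 3 → 0, so m(4) = 0.
  α_2 = 10: Horner steps 5 → 0 → 10, so m(10) = 10.
  α_3 = 7: Horner steps 5 → 7 → 4, so m(7) = 4.
  α_4 = 6: Horner steps 5 → 2 → 0, so m(6) = 0.
  α_5 = 2: Horner steps 5 → 4 → 7, so m(2) = 7.
  α_6 = 9: Horner steps 5 → 6 → 9, so m(9) = 9.
Codeword c = [0, 10, 4, 0, 7, 9] ∈ F_11^6.


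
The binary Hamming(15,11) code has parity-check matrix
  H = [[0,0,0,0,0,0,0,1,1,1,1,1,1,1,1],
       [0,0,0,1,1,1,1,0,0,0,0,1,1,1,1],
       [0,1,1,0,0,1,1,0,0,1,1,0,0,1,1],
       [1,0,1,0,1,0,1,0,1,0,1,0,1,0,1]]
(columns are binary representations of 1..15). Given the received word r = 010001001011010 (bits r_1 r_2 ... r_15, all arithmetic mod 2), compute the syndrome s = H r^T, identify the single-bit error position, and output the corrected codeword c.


s = (0, 1, 0, 0)^T, error position = 4, corrected codeword c = 010101001011010

Compute s = H r^T mod 2 one row at a time:
  s_1 = 0 + 1 + 0 + 1 + 1 + 0 + 1 + 0 = 4 ≡ 0 (mod 2).
  s_2 = 0 + 0 + 1 + 0 + 1 + 0 + 1 + 0 = 3 ≡ 1 (mod 2).
  s_3 = 1 + 0 + 1 + 0 + 0 + 1 + 1 + 0 = 4 ≡ 0 (mod 2).
  s_4 = 0 + 0 + 0 + 0 + 1 + 1 + 0 + 0 = 2 ≡ 0 (mod 2).
s = (0, 1, 0, 0)^T — this equals column 4 of H (binary 0100), so error is at position 4.
Correct: flip bit 4 of r = 010001001011010 to get c = 010101001011010.


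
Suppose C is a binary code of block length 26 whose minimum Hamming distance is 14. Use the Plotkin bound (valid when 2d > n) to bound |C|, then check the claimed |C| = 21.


Plotkin bound M ≤ 14; given |C| = 21 > bound (violated).

Check applicability: 2d = 28, n = 26.
2d − n = 2 > 0, so Plotkin applies.
Compute d/(2d−n) = 14/2 ≈ 7.0000.
⌊d/(2d−n)⌋ = 7.
Plotkin bound: M ≤ 2·7 = 14.
Given |C| = 21, check: VIOLATED.
This |C| is above the Plotkin bound, so no binary code with n = 26, d = 14 and 21 codewords exists.


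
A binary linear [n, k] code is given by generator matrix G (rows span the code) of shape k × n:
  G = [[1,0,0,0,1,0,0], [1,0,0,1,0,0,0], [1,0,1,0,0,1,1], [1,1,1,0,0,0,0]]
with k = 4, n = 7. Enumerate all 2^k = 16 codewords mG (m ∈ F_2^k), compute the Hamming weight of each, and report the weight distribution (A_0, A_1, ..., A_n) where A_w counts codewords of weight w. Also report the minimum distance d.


Weight distribution: A_0 = 1, A_2 = 3, A_3 = 4, A_4 = 3, A_5 = 4, A_6 = 1. Minimum distance d = 2.

Enumerate all 2^4 = 16 messages m ∈ F_2^4.
For each, compute codeword c = mG in F_2^7, then tally its weight.
  m = 0000 → c = 0000000, weight = 0.
  m = 1000 → c = 1000100, weight = 2.
  m = 0100 → c = 1001000, weight = 2.
  m = 1100 → c = 0001100, weight = 2.
  m = 0010 → c = 1010011, weight = 4.
  m = 1010 → c = 0010111, weight = 4.
  m = 0110 → c = 0011011, weight = 4.
  m = 1110 → c = 1011111, weight = 6.
  m = 0001 → c = 1110000, weight = 3.
  m = 1001 → c = 0110100, weight = 3.
  m = 0101 → c = 0111000, weight = 3.
  m = 1101 → c = 1111100, weight = 5.
  m = 0011 → c = 0100011, weight = 3.
  m = 1011 → c = 1100111, weight = 5.
  m = 0111 → c = 1101011, weight = 5.
  m = 1111 → c = 0101111, weight = 5.
Tally weights:
  weight 0: 1 codewords.
  weight 2: 3 codewords.
  weight 3: 4 codewords.
  weight 4: 3 codewords.
  weight 5: 4 codewords.
  weight 6: 1 codewords.
Minimum distance d = smallest w > 0 with A_w > 0 = 2.
Sanity: Σ A_w = 16 = 2^4 = 16 ✓.


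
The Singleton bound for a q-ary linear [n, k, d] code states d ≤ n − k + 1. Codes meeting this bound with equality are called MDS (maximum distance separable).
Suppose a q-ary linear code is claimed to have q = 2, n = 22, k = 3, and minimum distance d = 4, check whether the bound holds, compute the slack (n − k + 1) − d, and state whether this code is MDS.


Singleton RHS = n − k + 1 = 20, slack = 16, bound satisfied, not MDS.

Singleton bound: d ≤ n − k + 1.
Here n = 22, k = 3, so n − k + 1 = 20.
Given d = 4, check d ≤ 20: YES.
Slack = (n − k + 1) − d = 16.
The code is NOT MDS (slack = 16 > 0).
Description: the claimed parameters are [22, 3, 4]_2; such a code would be non-MDS.


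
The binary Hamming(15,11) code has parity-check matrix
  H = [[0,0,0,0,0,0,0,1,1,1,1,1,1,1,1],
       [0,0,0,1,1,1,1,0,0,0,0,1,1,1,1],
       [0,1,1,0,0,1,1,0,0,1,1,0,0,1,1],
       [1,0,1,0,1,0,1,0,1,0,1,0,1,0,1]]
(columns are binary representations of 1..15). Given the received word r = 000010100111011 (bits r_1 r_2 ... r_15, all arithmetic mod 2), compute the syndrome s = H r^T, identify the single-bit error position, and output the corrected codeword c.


s = (1, 1, 1, 0)^T, error position = 14, corrected codeword c = 000010100111001

Compute s = H r^T mod 2 one row at a time:
  s_1 = 0 + 0 + 1 + 1 + 1 + 0 + 1 + 1 = 5 ≡ 1 (mod 2).
  s_2 = 0 + 1 + 0 + 1 + 1 + 0 + 1 + 1 = 5 ≡ 1 (mod 2).
  s_3 = 0 + 0 + 0 + 1 + 1 + 1 + 1 + 1 = 5 ≡ 1 (mod 2).
  s_4 = 0 + 0 + 1 + 1 + 0 + 1 + 0 + 1 = 4 ≡ 0 (mod 2).
s = (1, 1, 1, 0)^T — this equals column 14 of H (binary 1110), so error is at position 14.
Correct: flip bit 14 of r = 000010100111011 to get c = 000010100111001.


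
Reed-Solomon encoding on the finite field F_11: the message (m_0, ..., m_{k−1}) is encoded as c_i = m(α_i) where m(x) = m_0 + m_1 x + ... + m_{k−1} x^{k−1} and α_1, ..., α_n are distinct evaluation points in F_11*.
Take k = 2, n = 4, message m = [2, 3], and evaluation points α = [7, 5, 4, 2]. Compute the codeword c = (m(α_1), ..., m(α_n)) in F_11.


c = [1, 6, 3, 8]

Message polynomial: m(x) = 2 + 3·x (mod 11).
For each evaluation point α_i, compute m(α_i) mod 11:
  α_1 = 7: Horner steps 3 → 1, so m(7) = 1.
  α_2 = 5: Horner steps 3 → 6, so m(5) = 6.
  α_3 = 4: Horner steps 3 → 3, so m(4) = 3.
  α_4 = 2: Horner steps 3 → 8, so m(2) = 8.
Codeword c = [1, 6, 3, 8] ∈ F_11^4.


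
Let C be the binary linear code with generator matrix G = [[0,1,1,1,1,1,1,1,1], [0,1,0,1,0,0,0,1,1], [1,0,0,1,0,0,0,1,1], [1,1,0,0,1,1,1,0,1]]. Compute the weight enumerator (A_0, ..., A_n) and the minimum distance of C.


Weight distribution: A_0 = 1, A_2 = 2, A_4 = 7, A_6 = 4, A_8 = 2. Minimum distance d = 2.

Enumerate all 2^4 = 16 messages m ∈ F_2^4.
For each, compute codeword c = mG in F_2^9, then tally its weight.
  m = 0000 → c = 000000000, weight = 0.
  m = 1000 → c = 011111111, weight = 8.
  m = 0100 → c = 010100011, weight = 4.
  m = 1100 → c = 001011100, weight = 4.
  m = 0010 → c = 100100011, weight = 4.
  m = 1010 → c = 111011100, weight = 6.
  m = 0110 → c = 110000000, weight = 2.
  m = 1110 → c = 101111111, weight = 8.
  m = 0001 → c = 110011101, weight = 6.
  m = 1001 → c = 101100010, weight = 4.
  m = 0101 → c = 100111110, weight = 6.
  m = 1101 → c = 111000001, weight = 4.
  m = 0011 → c = 010111110, weight = 6.
  m = 1011 → c = 001000001, weight = 2.
  m = 0111 → c = 000011101, weight = 4.
  m = 1111 → c = 011100010, weight = 4.
Tally weights:
  weight 0: 1 codewords.
  weight 2: 2 codewords.
  weight 4: 7 codewords.
  weight 6: 4 codewords.
  weight 8: 2 codewords.
Minimum distance d = smallest w > 0 with A_w > 0 = 2.
Sanity: Σ A_w = 16 = 2^4 = 16 ✓.


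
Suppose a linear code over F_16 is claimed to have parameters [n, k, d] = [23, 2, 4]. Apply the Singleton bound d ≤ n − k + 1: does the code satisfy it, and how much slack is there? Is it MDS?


Singleton RHS = n − k + 1 = 22, slack = 18, bound satisfied, not MDS.

Singleton bound: d ≤ n − k + 1.
Here n = 23, k = 2, so n − k + 1 = 22.
Given d = 4, check d ≤ 22: YES.
Slack = (n − k + 1) − d = 18.
The code is NOT MDS (slack = 18 > 0).
Description: the claimed parameters are [23, 2, 4]_16; such a code would be non-MDS.


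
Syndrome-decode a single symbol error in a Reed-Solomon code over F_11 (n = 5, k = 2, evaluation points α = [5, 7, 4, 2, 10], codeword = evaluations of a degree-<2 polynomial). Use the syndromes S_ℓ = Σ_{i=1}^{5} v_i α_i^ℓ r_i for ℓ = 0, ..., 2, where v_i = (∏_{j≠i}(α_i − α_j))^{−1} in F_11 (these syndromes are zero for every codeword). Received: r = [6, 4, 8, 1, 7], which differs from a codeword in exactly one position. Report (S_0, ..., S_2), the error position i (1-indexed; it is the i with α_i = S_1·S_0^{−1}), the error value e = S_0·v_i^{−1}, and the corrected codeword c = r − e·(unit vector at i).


S = (10, 4, 6), error at position 2, error magnitude e = 2, c = [6, 2, 8, 1, 7].

Step 1: column multipliers v_i = (∏_{j≠i}(α_i − α_j))^{−1} mod 11.
  i = 1 (α = 5): (5−7)(5−4)(5−2)(5−10) = (−2)·1·3·(−5) = 30 ≡ 8, so v_1 = 8^{−1} = 7 (mod 11).
  i = 2 (α = 7): (7−5)(7−4)(7−2)(7−10) = 2·3·5·(−3) = −90 ≡ 9, so v_2 = 9^{−1} = 5 (mod 11).
  i = 3 (α = 4): (4−5)(4−7)(4−2)(4−10) = (−1)·(−3)·2·(−6) = −36 ≡ 8, so v_3 = 8^{−1} = 7 (mod 11).
  i = 4 (α = 2): (2−5)(2−7)(2−4)(2−10) = (−3)·(−5)·(−2)·(−8) = 240 ≡ 9, so v_4 = 9^{−1} = 5 (mod 11).
  i = 5 (α = 10): (10−5)(10−7)(10−4)(10−2) = 5·3·6·8 = 720 ≡ 5, so v_5 = 5^{−1} = 9 (mod 11).
  v = [7, 5, 7, 5, 9].
Step 2: syndromes of r = [6, 4, 8, 1, 7] (all sums mod 11).
  S_0 = Σ v_i r_i = 7·6 + 5·4 + 7·8 + 5·1 + 9·7 = 186 ≡ 10.
  S_1 = Σ v_i α_i r_i = 7·5·6 + 5·7·4 + 7·4·8 + 5·2·1 + 9·10·7 = 1214 ≡ 4.
  α_i^2 mod 11 = [3, 5, 5, 4, 1].
  S_2 = Σ v_i α_i^2 r_i = 7·3·6 + 5·5·4 + 7·5·8 + 5·4·1 + 9·1·7 = 589 ≡ 6.
  S = (10, 4, 6) ≠ 0, so r is not a codeword (an error is present).
Step 3: locate the error. For a single error e at position i, S_ℓ = v_i·e·α_i^ℓ, so α_err = S_1/S_0.
  S_0^{−1} = 10^{−1} = 10 (mod 11), so α_err = 4·10 = 40 ≡ 7 = α_2. Error position i = 2.
  Consistency check: S_2/S_1 = 6·3 = 18 ≡ 7 = α_err ✓ (single-error assumption holds).
Step 4: error magnitude e = S_0/v_2 = S_0·∏_{j≠2}(α_2 − α_j) = 10·9 = 90 ≡ 2 (mod 11).
Step 5: correct position 2: c_2 = r_2 − e = 4 − 2 ≡ 2 (mod 11). Hence c = [6, 2, 8, 1, 7].
  Check: interpolating c through the α_i gives m(x) = 5 + 9·x (degree < 2) with m(α_i) = c_i for every i, so c is indeed a codeword.


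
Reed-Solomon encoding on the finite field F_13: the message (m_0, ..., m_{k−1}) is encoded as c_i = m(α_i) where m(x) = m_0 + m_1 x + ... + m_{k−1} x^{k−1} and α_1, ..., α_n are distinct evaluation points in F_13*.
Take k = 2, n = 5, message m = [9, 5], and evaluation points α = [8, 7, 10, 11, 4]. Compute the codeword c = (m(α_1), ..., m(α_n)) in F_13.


c = [10, 5, 7, 12, 3]

Message polynomial: m(x) = 9 + 5·x (mod 13).
For each evaluation point α_i, compute m(α_i) mod 13:
  α_1 = 8: Horner steps 5 → 10, so m(8) = 10.
  α_2 = 7: Horner steps 5 → 5, so m(7) = 5.
  α_3 = 10: Horner steps 5 → 7, so m(10) = 7.
  α_4 = 11: Horner steps 5 → 12, so m(11) = 12.
  α_5 = 4: Horner steps 5 → 3, so m(4) = 3.
Codeword c = [10, 5, 7, 12, 3] ∈ F_13^5.


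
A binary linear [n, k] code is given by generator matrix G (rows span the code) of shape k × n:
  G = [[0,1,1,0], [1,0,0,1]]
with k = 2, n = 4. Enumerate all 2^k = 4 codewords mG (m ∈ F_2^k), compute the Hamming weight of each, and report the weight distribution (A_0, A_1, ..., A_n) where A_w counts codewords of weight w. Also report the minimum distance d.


Weight distribution: A_0 = 1, A_2 = 2, A_4 = 1. Minimum distance d = 2.

Enumerate all 2^2 = 4 messages m ∈ F_2^2.
For each, compute codeword c = mG in F_2^4, then tally its weight.
  m = 00 → c = 0000, weight = 0.
  m = 10 → c = 0110, weight = 2.
  m = 01 → c = 1001, weight = 2.
  m = 11 → c = 1111, weight = 4.
Tally weights:
  weight 0: 1 codewords.
  weight 2: 2 codewords.
  weight 4: 1 codewords.
Minimum distance d = smallest w > 0 with A_w > 0 = 2.
Sanity: Σ A_w = 4 = 2^2 = 4 ✓.


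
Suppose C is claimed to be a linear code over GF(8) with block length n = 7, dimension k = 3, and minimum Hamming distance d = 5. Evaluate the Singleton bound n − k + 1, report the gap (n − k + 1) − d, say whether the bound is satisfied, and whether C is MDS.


Singleton RHS = n − k + 1 = 5, slack = 0, bound satisfied, MDS.

Singleton bound: d ≤ n − k + 1.
Here n = 7, k = 3, so n − k + 1 = 5.
Given d = 5, check d ≤ 5: YES.
Slack = (n − k + 1) − d = 0.
The code is MDS (slack = 0).
Description: the claimed parameters are [7, 3, 5]_8; such a code would be MDS (meets Singleton bound).


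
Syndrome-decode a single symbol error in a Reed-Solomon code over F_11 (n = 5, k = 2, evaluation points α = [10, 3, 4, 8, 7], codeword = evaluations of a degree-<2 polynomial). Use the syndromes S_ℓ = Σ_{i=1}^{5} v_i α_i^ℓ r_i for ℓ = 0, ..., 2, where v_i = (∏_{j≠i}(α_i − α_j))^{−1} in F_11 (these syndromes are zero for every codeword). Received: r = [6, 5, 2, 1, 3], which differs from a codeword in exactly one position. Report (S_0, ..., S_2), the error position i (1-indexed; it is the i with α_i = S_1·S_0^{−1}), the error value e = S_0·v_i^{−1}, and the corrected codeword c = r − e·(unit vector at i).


S = (7, 5, 2), error at position 5, error magnitude e = 10, c = [6, 5, 2, 1, 4].

Step 1: column multipliers v_i = (∏_{j≠i}(α_i − α_j))^{−1} mod 11.
  i = 1 (α = 10): (10−3)(10−4)(10−8)(10−7) = 7·6·2·3 = 252 ≡ 10, so v_1 = 10^{−1} = 10 (mod 11).
  i = 2 (α = 3): (3−10)(3−4)(3−8)(3−7) = (−7)·(−1)·(−5)·(−4) = 140 ≡ 8, so v_2 = 8^{−1} = 7 (mod 11).
  i = 3 (α = 4): (4−10)(4−3)(4−8)(4−7) = (−6)·1·(−4)·(−3) = −72 ≡ 5, so v_3 = 5^{−1} = 9 (mod 11).
  i = 4 (α = 8): (8−10)(8−3)(8−4)(8−7) = (−2)·5·4·1 = −40 ≡ 4, so v_4 = 4^{−1} = 3 (mod 11).
  i = 5 (α = 7): (7−10)(7−3)(7−4)(7−8) = (−3)·4·3·(−1) = 36 ≡ 3, so v_5 = 3^{−1} = 4 (mod 11).
  v = [10, 7, 9, 3, 4].
Step 2: syndromes of r = [6, 5, 2, 1, 3] (all sums mod 11).
  S_0 = Σ v_i r_i = 10·6 + 7·5 + 9·2 + 3·1 + 4·3 = 128 ≡ 7.
  S_1 = Σ v_i α_i r_i = 10·10·6 + 7·3·5 + 9·4·2 + 3·8·1 + 4·7·3 = 885 ≡ 5.
  α_i^2 mod 11 = [1, 9, 5, 9, 5].
  S_2 = Σ v_i α_i^2 r_i = 10·1·6 + 7·9·5 + 9·5·2 + 3·9·1 + 4·5·3 = 552 ≡ 2.
  S = (7, 5, 2) ≠ 0, so r is not a codeword (an error is present).
Step 3: locate the error. For a single error e at position i, S_ℓ = v_i·e·α_i^ℓ, so α_err = S_1/S_0.
  S_0^{−1} = 7^{−1} = 8 (mod 11), so α_err = 5·8 = 40 ≡ 7 = α_5. Error position i = 5.
  Consistency check: S_2/S_1 = 2·9 = 18 ≡ 7 = α_err ✓ (single-error assumption holds).
Step 4: error magnitude e = S_0/v_5 = S_0·∏_{j≠5}(α_5 − α_j) = 7·3 = 21 ≡ 10 (mod 11).
Step 5: correct position 5: c_5 = r_5 − e = 3 − 10 ≡ 4 (mod 11). Hence c = [6, 5, 2, 1, 4].
  Check: interpolating c through the α_i gives m(x) = 3 + 8·x (degree < 2) with m(α_i) = c_i for every i, so c is indeed a codeword.


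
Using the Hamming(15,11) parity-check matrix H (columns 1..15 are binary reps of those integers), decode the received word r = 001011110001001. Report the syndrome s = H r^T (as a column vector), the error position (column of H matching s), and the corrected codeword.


s = (1, 1, 0, 0)^T, error position = 12, corrected codeword c = 001011110000001

Compute s = H r^T mod 2 one row at a time:
  s_1 = 1 + 0 + 0 + 0 + 1 + 0 + 0 + 1 = 3 ≡ 1 (mod 2).
  s_2 = 0 + 1 + 1 + 1 + 1 + 0 + 0 + 1 = 5 ≡ 1 (mod 2).
  s_3 = 0 + 1 + 1 + 1 + 0 + 0 + 0 + 1 = 4 ≡ 0 (mod 2).
  s_4 = 0 + 1 + 1 + 1 + 0 + 0 + 0 + 1 = 4 ≡ 0 (mod 2).
s = (1, 1, 0, 0)^T — this equals column 12 of H (binary 1100), so error is at position 12.
Correct: flip bit 12 of r = 001011110001001 to get c = 001011110000001.


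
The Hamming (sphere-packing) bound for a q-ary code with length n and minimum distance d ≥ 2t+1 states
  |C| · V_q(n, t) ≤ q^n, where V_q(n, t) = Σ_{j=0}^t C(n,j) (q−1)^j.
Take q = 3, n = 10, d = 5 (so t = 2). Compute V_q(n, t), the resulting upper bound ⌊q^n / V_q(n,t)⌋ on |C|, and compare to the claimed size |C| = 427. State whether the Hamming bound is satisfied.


V_q(n, t) = 201, q^n = 59049, Hamming bound = 293, |C| = 427 > bound (violated).

Step 1: Compute V_q(n, t) = Σ_{j=0}^2 C(n, j) (q−1)^j.
  j = 0: C(10,0)·(2)^0 = 1·1 = 1.
  j = 1: C(10,1)·(2)^1 = 10·2 = 20.
  j = 2: C(10,2)·(2)^2 = 45·4 = 180.
  V_q(n, t) = 1 + 20 + 180 = 201.
Step 2: q^n = 3^10 = 59049.
Step 3: Hamming bound ⌊q^n / V_q(n,t)⌋ = ⌊59049/201⌋ = 293.
Step 4: Compare |C| = 427 to 293: violated.
The claimed |C| lies above the Hamming bound, so no 3-ary code of length 10 with d ≥ 5 can have 427 codewords.


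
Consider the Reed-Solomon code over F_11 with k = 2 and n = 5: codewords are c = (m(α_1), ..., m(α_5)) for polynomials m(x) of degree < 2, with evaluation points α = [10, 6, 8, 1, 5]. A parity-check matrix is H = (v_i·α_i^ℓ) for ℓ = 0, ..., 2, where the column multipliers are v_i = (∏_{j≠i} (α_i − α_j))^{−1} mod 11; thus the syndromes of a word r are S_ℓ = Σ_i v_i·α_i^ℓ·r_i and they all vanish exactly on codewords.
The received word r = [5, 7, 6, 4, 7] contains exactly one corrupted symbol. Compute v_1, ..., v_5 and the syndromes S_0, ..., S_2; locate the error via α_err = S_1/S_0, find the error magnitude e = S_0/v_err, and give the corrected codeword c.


S = (10, 6, 8), error at position 5, error magnitude e = 5, c = [5, 7, 6, 4, 2].

Step 1: column multipliers v_i = (∏_{j≠i}(α_i − α_j))^{−1} mod 11.
  i = 1 (α = 10): (10−6)(10−8)(10−1)(10−5) = 4·2·9·5 = 360 ≡ 8, so v_1 = 8^{−1} = 7 (mod 11).
  i = 2 (α = 6): (6−10)(6−8)(6−1)(6−5) = (−4)·(−2)·5·1 = 40 ≡ 7, so v_2 = 7^{−1} = 8 (mod 11).
  i = 3 (α = 8): (8−10)(8−6)(8−1)(8−5) = (−2)·2·7·3 = −84 ≡ 4, so v_3 = 4^{−1} = 3 (mod 11).
  i = 4 (α = 1): (1−10)(1−6)(1−8)(1−5) = (−9)·(−5)·(−7)·(−4) = 1260 ≡ 6, so v_4 = 6^{−1} = 2 (mod 11).
  i = 5 (α = 5): (5−10)(5−6)(5−8)(5−1) = (−5)·(−1)·(−3)·4 = −60 ≡ 6, so v_5 = 6^{−1} = 2 (mod 11).
  v = [7, 8, 3, 2, 2].
Step 2: syndromes of r = [5, 7, 6, 4, 7] (all sums mod 11).
  S_0 = Σ v_i r_i = 7·5 + 8·7 + 3·6 + 2·4 + 2·7 = 131 ≡ 10.
  S_1 = Σ v_i α_i r_i = 7·10·5 + 8·6·7 + 3·8·6 + 2·1·4 + 2·5·7 = 908 ≡ 6.
  α_i^2 mod 11 = [1, 3, 9, 1, 3].
  S_2 = Σ v_i α_i^2 r_i = 7·1·5 + 8·3·7 + 3·9·6 + 2·1·4 + 2·3·7 = 415 ≡ 8.
  S = (10, 6, 8) ≠ 0, so r is not a codeword (an error is present).
Step 3: locate the error. For a single error e at position i, S_ℓ = v_i·e·α_i^ℓ, so α_err = S_1/S_0.
  S_0^{−1} = 10^{−1} = 10 (mod 11), so α_err = 6·10 = 60 ≡ 5 = α_5. Error position i = 5.
  Consistency check: S_2/S_1 = 8·2 = 16 ≡ 5 = α_err ✓ (single-error assumption holds).
Step 4: error magnitude e = S_0/v_5 = S_0·∏_{j≠5}(α_5 − α_j) = 10·6 = 60 ≡ 5 (mod 11).
Step 5: correct position 5: c_5 = r_5 − e = 7 − 5 ≡ 2 (mod 11). Hence c = [5, 7, 6, 4, 2].
  Check: interpolating c through the α_i gives m(x) = 10 + 5·x (degree < 2) with m(α_i) = c_i for every i, so c is indeed a codeword.


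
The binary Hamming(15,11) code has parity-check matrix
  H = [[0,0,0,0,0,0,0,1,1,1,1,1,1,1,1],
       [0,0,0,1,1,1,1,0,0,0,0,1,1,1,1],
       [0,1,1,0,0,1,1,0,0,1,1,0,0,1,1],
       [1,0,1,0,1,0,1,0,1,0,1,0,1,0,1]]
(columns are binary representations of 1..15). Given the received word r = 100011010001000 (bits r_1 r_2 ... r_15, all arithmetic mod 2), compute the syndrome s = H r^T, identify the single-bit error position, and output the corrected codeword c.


s = (0, 1, 1, 0)^T, error position = 6, corrected codeword c = 100010010001000

Compute s = H r^T mod 2 one row at a time:
  s_1 = 1 + 0 + 0 + 0 + 1 + 0 + 0 + 0 = 2 ≡ 0 (mod 2).
  s_2 = 0 + 1 + 1 + 0 + 1 + 0 + 0 + 0 = 3 ≡ 1 (mod 2).
  s_3 = 0 + 0 + 1 + 0 + 0 + 0 + 0 + 0 = 1 ≡ 1 (mod 2).
  s_4 = 1 + 0 + 1 + 0 + 0 + 0 + 0 + 0 = 2 ≡ 0 (mod 2).
s = (0, 1, 1, 0)^T — this equals column 6 of H (binary 0110), so error is at position 6.
Correct: flip bit 6 of r = 100011010001000 to get c = 100010010001000.


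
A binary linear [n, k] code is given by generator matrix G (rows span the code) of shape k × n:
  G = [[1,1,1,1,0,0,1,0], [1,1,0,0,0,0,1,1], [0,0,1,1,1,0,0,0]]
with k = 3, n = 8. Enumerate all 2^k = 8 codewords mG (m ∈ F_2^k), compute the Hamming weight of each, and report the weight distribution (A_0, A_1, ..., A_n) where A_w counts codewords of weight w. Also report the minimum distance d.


Weight distribution: A_0 = 1, A_2 = 1, A_3 = 2, A_4 = 2, A_5 = 1, A_7 = 1. Minimum distance d = 2.

Enumerate all 2^3 = 8 messages m ∈ F_2^3.
For each, compute codeword c = mG in F_2^8, then tally its weight.
  m = 000 → c = 00000000, weight = 0.
  m = 100 → c = 11110010, weight = 5.
  m = 010 → c = 11000011, weight = 4.
  m = 110 → c = 00110001, weight = 3.
  m = 001 → c = 00111000, weight = 3.
  m = 101 → c = 11001010, weight = 4.
  m = 011 → c = 11111011, weight = 7.
  m = 111 → c = 00001001, weight = 2.
Tally weights:
  weight 0: 1 codewords.
  weight 2: 1 codewords.
  weight 3: 2 codewords.
  weight 4: 2 codewords.
  weight 5: 1 codewords.
  weight 7: 1 codewords.
Minimum distance d = smallest w > 0 with A_w > 0 = 2.
Sanity: Σ A_w = 8 = 2^3 = 8 ✓.


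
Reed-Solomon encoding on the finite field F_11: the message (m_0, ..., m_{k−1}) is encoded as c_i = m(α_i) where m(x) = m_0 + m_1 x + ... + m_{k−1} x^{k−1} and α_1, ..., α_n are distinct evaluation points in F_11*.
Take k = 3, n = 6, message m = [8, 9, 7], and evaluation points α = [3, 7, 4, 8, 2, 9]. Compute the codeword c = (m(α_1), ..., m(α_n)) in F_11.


c = [10, 7, 2, 0, 10, 7]

Message polynomial: m(x) = 8 + 9·x + 7·x^2 (mod 11).
For each evaluation point α_i, compute m(α_i) mod 11:
  α_1 = 3: Horner steps 7 → 8 → 10, so m(3) = 10.
  α_2 = 7: Horner steps 7 → 3 → 7, so m(7) = 7.
  α_3 = 4: Horner steps 7 → 4 → 2, so m(4) = 2.
  α_4 = 8: Horner steps 7 → 10 → 0, so m(8) = 0.
  α_5 = 2: Horner steps 7 → 1 → 10, so m(2) = 10.
  α_6 = 9: Horner steps 7 → 6 → 7, so m(9) = 7.
Codeword c = [10, 7, 2, 0, 10, 7] ∈ F_11^6.


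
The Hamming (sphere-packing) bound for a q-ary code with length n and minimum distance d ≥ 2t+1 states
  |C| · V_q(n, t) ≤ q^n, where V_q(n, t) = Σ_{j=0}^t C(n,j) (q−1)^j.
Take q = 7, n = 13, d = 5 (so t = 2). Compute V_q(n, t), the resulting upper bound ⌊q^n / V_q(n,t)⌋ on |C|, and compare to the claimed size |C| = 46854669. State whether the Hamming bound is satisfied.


V_q(n, t) = 2887, q^n = 96889010407, Hamming bound = 33560446, |C| = 46854669 > bound (violated).

Step 1: Compute V_q(n, t) = Σ_{j=0}^2 C(n, j) (q−1)^j.
  j = 0: C(13,0)·(6)^0 = 1·1 = 1.
  j = 1: C(13,1)·(6)^1 = 13·6 = 78.
  j = 2: C(13,2)·(6)^2 = 78·36 = 2808.
  V_q(n, t) = 1 + 78 + 2808 = 2887.
Step 2: q^n = 7^13 = 96889010407.
Step 3: Hamming bound ⌊q^n / V_q(n,t)⌋ = ⌊96889010407/2887⌋ = 33560446.
Step 4: Compare |C| = 46854669 to 33560446: violated.
The claimed |C| lies above the Hamming bound, so no 7-ary code of length 13 with d ≥ 5 can have 46854669 codewords.


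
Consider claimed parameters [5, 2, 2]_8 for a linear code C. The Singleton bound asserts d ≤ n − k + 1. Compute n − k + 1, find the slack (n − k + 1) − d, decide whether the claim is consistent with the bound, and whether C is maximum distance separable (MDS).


Singleton RHS = n − k + 1 = 4, slack = 2, bound satisfied, not MDS.

Singleton bound: d ≤ n − k + 1.
Here n = 5, k = 2, so n − k + 1 = 4.
Given d = 2, check d ≤ 4: YES.
Slack = (n − k + 1) − d = 2.
The code is NOT MDS (slack = 2 > 0).
Description: the claimed parameters are [5, 2, 2]_8; such a code would be non-MDS.


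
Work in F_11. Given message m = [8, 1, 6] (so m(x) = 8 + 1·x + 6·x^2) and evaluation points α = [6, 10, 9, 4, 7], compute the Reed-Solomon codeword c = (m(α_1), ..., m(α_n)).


c = [10, 2, 8, 9, 1]

Message polynomial: m(x) = 8 + 1·x + 6·x^2 (mod 11).
For each evaluation point α_i, compute m(α_i) mod 11:
  α_1 = 6: Horner steps 6 → 4 → 10, so m(6) = 10.
  α_2 = 10: Horner steps 6 → 6 → 2, so m(10) = 2.
  α_3 = 9: Horner steps 6 → 0 → 8, so m(9) = 8.
  α_4 = 4: Horner steps 6 → 3 → 9, so m(4) = 9.
  α_5 = 7: Horner steps 6 → 10 → 1, so m(7) = 1.
Codeword c = [10, 2, 8, 9, 1] ∈ F_11^5.


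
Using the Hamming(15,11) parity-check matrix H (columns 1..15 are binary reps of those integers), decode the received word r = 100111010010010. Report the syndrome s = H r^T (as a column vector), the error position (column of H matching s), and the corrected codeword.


s = (1, 0, 1, 1)^T, error position = 11, corrected codeword c = 100111010000010

Compute s = H r^T mod 2 one row at a time:
  s_1 = 1 + 0 + 0 + 1 + 0 + 0 + 1 + 0 = 3 ≡ 1 (mod 2).
  s_2 = 1 + 1 + 1 + 0 + 0 + 0 + 1 + 0 = 4 ≡ 0 (mod 2).
  s_3 = 0 + 0 + 1 + 0 + 0 + 1 + 1 + 0 = 3 ≡ 1 (mod 2).
  s_4 = 1 + 0 + 1 + 0 + 0 + 1 + 0 + 0 = 3 ≡ 1 (mod 2).
s = (1, 0, 1, 1)^T — this equals column 11 of H (binary 1011), so error is at position 11.
Correct: flip bit 11 of r = 100111010010010 to get c = 100111010000010.


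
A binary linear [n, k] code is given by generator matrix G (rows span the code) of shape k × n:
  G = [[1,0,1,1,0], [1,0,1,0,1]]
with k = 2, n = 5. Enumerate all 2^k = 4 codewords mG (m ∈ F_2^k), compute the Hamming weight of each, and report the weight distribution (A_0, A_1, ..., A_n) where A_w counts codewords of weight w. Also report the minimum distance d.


Weight distribution: A_0 = 1, A_2 = 1, A_3 = 2. Minimum distance d = 2.

Enumerate all 2^2 = 4 messages m ∈ F_2^2.
For each, compute codeword c = mG in F_2^5, then tally its weight.
  m = 00 → c = 00000, weight = 0.
  m = 10 → c = 10110, weight = 3.
  m = 01 → c = 10101, weight = 3.
  m = 11 → c = 00011, weight = 2.
Tally weights:
  weight 0: 1 codewords.
  weight 2: 1 codewords.
  weight 3: 2 codewords.
Minimum distance d = smallest w > 0 with A_w > 0 = 2.
Sanity: Σ A_w = 4 = 2^2 = 4 ✓.


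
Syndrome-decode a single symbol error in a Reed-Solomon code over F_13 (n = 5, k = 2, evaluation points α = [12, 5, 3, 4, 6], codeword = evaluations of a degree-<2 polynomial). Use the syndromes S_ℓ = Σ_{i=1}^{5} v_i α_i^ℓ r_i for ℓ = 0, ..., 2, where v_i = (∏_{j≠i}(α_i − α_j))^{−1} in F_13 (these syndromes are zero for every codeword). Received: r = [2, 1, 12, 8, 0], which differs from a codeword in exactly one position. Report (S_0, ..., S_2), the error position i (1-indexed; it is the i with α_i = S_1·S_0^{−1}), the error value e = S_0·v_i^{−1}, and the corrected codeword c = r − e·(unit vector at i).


S = (10, 11, 3), error at position 2, error magnitude e = 10, c = [2, 4, 12, 8, 0].

Step 1: column multipliers v_i = (∏_{j≠i}(α_i − α_j))^{−1} mod 13.
  i = 1 (α = 12): (12−5)(12−3)(12−4)(12−6) = 7·9·8·6 = 3024 ≡ 8, so v_1 = 8^{−1} = 5 (mod 13).
  i = 2 (α = 5): (5−12)(5−3)(5−4)(5−6) = (−7)·2·1·(−1) = 14 ≡ 1, so v_2 = 1^{−1} = 1 (mod 13).
  i = 3 (α = 3): (3−12)(3−5)(3−4)(3−6) = (−9)·(−2)·(−1)·(−3) = 54 ≡ 2, so v_3 = 2^{−1} = 7 (mod 13).
  i = 4 (α = 4): (4−12)(4−5)(4−3)(4−6) = (−8)·(−1)·1·(−2) = −16 ≡ 10, so v_4 = 10^{−1} = 4 (mod 13).
  i = 5 (α = 6): (6−12)(6−5)(6−3)(6−4) = (−6)·1·3·2 = −36 ≡ 3, so v_5 = 3^{−1} = 9 (mod 13).
  v = [5, 1, 7, 4, 9].
Step 2: syndromes of r = [2, 1, 12, 8, 0] (all sums mod 13).
  S_0 = Σ v_i r_i = 5·2 + 1·1 + 7·12 + 4·8 + 9·0 = 127 ≡ 10.
  S_1 = Σ v_i α_i r_i = 5·12·2 + 1·5·1 + 7·3·12 + 4·4·8 + 9·6·0 = 505 ≡ 11.
  α_i^2 mod 13 = [1, 12, 9, 3, 10].
  S_2 = Σ v_i α_i^2 r_i = 5·1·2 + 1·12·1 + 7·9·12 + 4·3·8 + 9·10·0 = 874 ≡ 3.
  S = (10, 11, 3) ≠ 0, so r is not a codeword (an error is present).
Step 3: locate the error. For a single error e at position i, S_ℓ = v_i·e·α_i^ℓ, so α_err = S_1/S_0.
  S_0^{−1} = 10^{−1} = 4 (mod 13), so α_err = 11·4 = 44 ≡ 5 = α_2. Error position i = 2.
  Consistency check: S_2/S_1 = 3·6 = 18 ≡ 5 = α_err ✓ (single-error assumption holds).
Step 4: error magnitude e = S_0/v_2 = S_0·∏_{j≠2}(α_2 − α_j) = 10·1 = 10 ≡ 10 (mod 13).
Step 5: correct position 2: c_2 = r_2 − e = 1 − 10 ≡ 4 (mod 13). Hence c = [2, 4, 12, 8, 0].
  Check: interpolating c through the α_i gives m(x) = 11 + 9·x (degree < 2) with m(α_i) = c_i for every i, so c is indeed a codeword.


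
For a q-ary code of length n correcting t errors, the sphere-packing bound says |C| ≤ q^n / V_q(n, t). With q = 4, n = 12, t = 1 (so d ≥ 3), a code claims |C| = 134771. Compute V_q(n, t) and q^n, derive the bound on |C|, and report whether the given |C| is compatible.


V_q(n, t) = 37, q^n = 16777216, Hamming bound = 453438, |C| = 134771 ≤ bound (satisfied).

Step 1: Compute V_q(n, t) = Σ_{j=0}^1 C(n, j) (q−1)^j.
  j = 0: C(12,0)·(3)^0 = 1·1 = 1.
  j = 1: C(12,1)·(3)^1 = 12·3 = 36.
  V_q(n, t) = 1 + 36 = 37.
Step 2: q^n = 4^12 = 16777216.
Step 3: Hamming bound ⌊q^n / V_q(n,t)⌋ = ⌊16777216/37⌋ = 453438.
Step 4: Compare |C| = 134771 to 453438: satisfied.
The claimed |C| lies below the Hamming bound.


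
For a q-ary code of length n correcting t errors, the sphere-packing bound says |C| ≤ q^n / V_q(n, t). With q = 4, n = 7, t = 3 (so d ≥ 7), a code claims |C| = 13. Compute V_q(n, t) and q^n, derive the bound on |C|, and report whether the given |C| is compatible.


V_q(n, t) = 1156, q^n = 16384, Hamming bound = 14, |C| = 13 ≤ bound (satisfied).

Step 1: Compute V_q(n, t) = Σ_{j=0}^3 C(n, j) (q−1)^j.
  j = 0: C(7,0)·(3)^0 = 1·1 = 1.
  j = 1: C(7,1)·(3)^1 = 7·3 = 21.
  j = 2: C(7,2)·(3)^2 = 21·9 = 189.
  j = 3: C(7,3)·(3)^3 = 35·27 = 945.
  V_q(n, t) = 1 + 21 + 189 + 945 = 1156.
Step 2: q^n = 4^7 = 16384.
Step 3: Hamming bound ⌊q^n / V_q(n,t)⌋ = ⌊16384/1156⌋ = 14.
Step 4: Compare |C| = 13 to 14: satisfied.
The claimed |C| lies below the Hamming bound.


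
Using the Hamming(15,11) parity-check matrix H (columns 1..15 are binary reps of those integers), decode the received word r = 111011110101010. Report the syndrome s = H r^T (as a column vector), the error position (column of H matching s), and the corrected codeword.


s = (0, 1, 0, 0)^T, error position = 4, corrected codeword c = 111111110101010

Compute s = H r^T mod 2 one row at a time:
  s_1 = 1 + 0 + 1 + 0 + 1 + 0 + 1 + 0 = 4 ≡ 0 (mod 2).
  s_2 = 0 + 1 + 1 + 1 + 1 + 0 + 1 + 0 = 5 ≡ 1 (mod 2).
  s_3 = 1 + 1 + 1 + 1 + 1 + 0 + 1 + 0 = 6 ≡ 0 (mod 2).
  s_4 = 1 + 1 + 1 + 1 + 0 + 0 + 0 + 0 = 4 ≡ 0 (mod 2).
s = (0, 1, 0, 0)^T — this equals column 4 of H (binary 0100), so error is at position 4.
Correct: flip bit 4 of r = 111011110101010 to get c = 111111110101010.


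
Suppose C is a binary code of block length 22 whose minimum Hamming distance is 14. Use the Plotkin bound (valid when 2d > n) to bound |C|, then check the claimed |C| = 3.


Plotkin bound M ≤ 4; given |C| = 3 ≤ bound (satisfied).

Check applicability: 2d = 28, n = 22.
2d − n = 6 > 0, so Plotkin applies.
Compute d/(2d−n) = 14/6 ≈ 2.3333.
⌊d/(2d−n)⌋ = 2.
Plotkin bound: M ≤ 2·2 = 4.
Given |C| = 3, check: satisfied.
This |C| is below the Plotkin bound.


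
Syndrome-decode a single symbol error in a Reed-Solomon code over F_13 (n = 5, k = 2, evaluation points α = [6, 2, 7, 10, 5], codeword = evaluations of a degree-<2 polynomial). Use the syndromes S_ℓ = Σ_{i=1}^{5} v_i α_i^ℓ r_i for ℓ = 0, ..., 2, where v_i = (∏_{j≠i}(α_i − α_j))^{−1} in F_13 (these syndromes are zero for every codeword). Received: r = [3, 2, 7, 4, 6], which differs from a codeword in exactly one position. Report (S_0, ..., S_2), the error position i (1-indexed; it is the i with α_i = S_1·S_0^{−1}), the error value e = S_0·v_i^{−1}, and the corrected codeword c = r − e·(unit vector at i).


S = (8, 4, 2), error at position 3, error magnitude e = 7, c = [3, 2, 0, 4, 6].

Step 1: column multipliers v_i = (∏_{j≠i}(α_i − α_j))^{−1} mod 13.
  i = 1 (α = 6): (6−2)(6−7)(6−10)(6−5) = 4·(−1)·(−4)·1 = 16 ≡ 3, so v_1 = 3^{−1} = 9 (mod 13).
  i = 2 (α = 2): (2−6)(2−7)(2−10)(2−5) = (−4)·(−5)·(−8)·(−3) = 480 ≡ 12, so v_2 = 12^{−1} = 12 (mod 13).
  i = 3 (α = 7): (7−6)(7−2)(7−10)(7−5) = 1·5·(−3)·2 = −30 ≡ 9, so v_3 = 9^{−1} = 3 (mod 13).
  i = 4 (α = 10): (10−6)(10−2)(10−7)(10−5) = 4·8·3·5 = 480 ≡ 12, so v_4 = 12^{−1} = 12 (mod 13).
  i = 5 (α = 5): (5−6)(5−2)(5−7)(5−10) = (−1)·3·(−2)·(−5) = −30 ≡ 9, so v_5 = 9^{−1} = 3 (mod 13).
  v = [9, 12, 3, 12, 3].
Step 2: syndromes of r = [3, 2, 7, 4, 6] (all sums mod 13).
  S_0 = Σ v_i r_i = 9·3 + 12·2 + 3·7 + 12·4 + 3·6 = 138 ≡ 8.
  S_1 = Σ v_i α_i r_i = 9·6·3 + 12·2·2 + 3·7·7 + 12·10·4 + 3·5·6 = 927 ≡ 4.
  α_i^2 mod 13 = [10, 4, 10, 9, 12].
  S_2 = Σ v_i α_i^2 r_i = 9·10·3 + 12·4·2 + 3·10·7 + 12·9·4 + 3·12·6 = 1224 ≡ 2.
  S = (8, 4, 2) ≠ 0, so r is not a codeword (an error is present).
Step 3: locate the error. For a single error e at position i, S_ℓ = v_i·e·α_i^ℓ, so α_err = S_1/S_0.
  S_0^{−1} = 8^{−1} = 5 (mod 13), so α_err = 4·5 = 20 ≡ 7 = α_3. Error position i = 3.
  Consistency check: S_2/S_1 = 2·10 = 20 ≡ 7 = α_err ✓ (single-error assumption holds).
Step 4: error magnitude e = S_0/v_3 = S_0·∏_{j≠3}(α_3 − α_j) = 8·9 = 72 ≡ 7 (mod 13).
Step 5: correct position 3: c_3 = r_3 − e = 7 − 7 ≡ 0 (mod 13). Hence c = [3, 2, 0, 4, 6].
  Check: interpolating c through the α_i gives m(x) = 8 + 10·x (degree < 2) with m(α_i) = c_i for every i, so c is indeed a codeword.


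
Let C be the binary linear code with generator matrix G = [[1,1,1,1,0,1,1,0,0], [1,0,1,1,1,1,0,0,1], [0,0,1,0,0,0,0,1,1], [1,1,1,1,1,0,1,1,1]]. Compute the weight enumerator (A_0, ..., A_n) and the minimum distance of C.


Weight distribution: A_0 = 1, A_3 = 3, A_4 = 4, A_5 = 4, A_6 = 2, A_7 = 1, A_8 = 1. Minimum distance d = 3.

Enumerate all 2^4 = 16 messages m ∈ F_2^4.
For each, compute codeword c = mG in F_2^9, then tally its weight.
  m = 0000 → c = 000000000, weight = 0.
  m = 1000 → c = 111101100, weight = 6.
  m = 0100 → c = 101111001, weight = 6.
  m = 1100 → c = 010010101, weight = 4.
  m = 0010 → c = 001000011, weight = 3.
  m = 1010 → c = 110101111, weight = 7.
  m = 0110 → c = 100111010, weight = 5.
  m = 1110 → c = 011010110, weight = 5.
  m = 0001 → c = 111110111, weight = 8.
  m = 1001 → c = 000011011, weight = 4.
  m = 0101 → c = 010001110, weight = 4.
  m = 1101 → c = 101100010, weight = 4.
  m = 0011 → c = 110110100, weight = 5.
  m = 1011 → c = 001011000, weight = 3.
  m = 0111 → c = 011001101, weight = 5.
  m = 1111 → c = 100100001, weight = 3.
Tally weights:
  weight 0: 1 codewords.
  weight 3: 3 codewords.
  weight 4: 4 codewords.
  weight 5: 4 codewords.
  weight 6: 2 codewords.
  weight 7: 1 codewords.
  weight 8: 1 codewords.
Minimum distance d = smallest w > 0 with A_w > 0 = 3.
Sanity: Σ A_w = 16 = 2^4 = 16 ✓.


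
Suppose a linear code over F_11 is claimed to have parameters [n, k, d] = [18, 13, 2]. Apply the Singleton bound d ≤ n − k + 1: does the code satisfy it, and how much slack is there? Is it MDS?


Singleton RHS = n − k + 1 = 6, slack = 4, bound satisfied, not MDS.

Singleton bound: d ≤ n − k + 1.
Here n = 18, k = 13, so n − k + 1 = 6.
Given d = 2, check d ≤ 6: YES.
Slack = (n − k + 1) − d = 4.
The code is NOT MDS (slack = 4 > 0).
Description: the claimed parameters are [18, 13, 2]_11; such a code would be non-MDS.


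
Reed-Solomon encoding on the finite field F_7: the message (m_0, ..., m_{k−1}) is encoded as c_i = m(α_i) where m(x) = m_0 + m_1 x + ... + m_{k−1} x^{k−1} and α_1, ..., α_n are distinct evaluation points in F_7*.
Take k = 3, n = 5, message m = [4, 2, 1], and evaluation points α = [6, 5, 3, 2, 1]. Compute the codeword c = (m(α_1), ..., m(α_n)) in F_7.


c = [3, 4, 5, 5, 0]

Message polynomial: m(x) = 4 + 2·x + 1·x^2 (mod 7).
For each evaluation point α_i, compute m(α_i) mod 7:
  α_1 = 6: Horner steps 1 → 1 → 3, so m(6) = 3.
  α_2 = 5: Horner steps 1 → 0 → 4, so m(5) = 4.
  α_3 = 3: Horner steps 1 → 5 → 5, so m(3) = 5.
  α_4 = 2: Horner steps 1 → 4 → 5, so m(2) = 5.
  α_5 = 1: Horner steps 1 → 3 → 0, so m(1) = 0.
Codeword c = [3, 4, 5, 5, 0] ∈ F_7^5.
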